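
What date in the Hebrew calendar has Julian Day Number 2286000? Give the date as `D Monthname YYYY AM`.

27 Tishrei 5307 AM

The proleptic Gregorian equivalent of JDN 2286000 is 3 October 1546.
In the Hebrew calendar that day is 27 Tishrei 5307 AM.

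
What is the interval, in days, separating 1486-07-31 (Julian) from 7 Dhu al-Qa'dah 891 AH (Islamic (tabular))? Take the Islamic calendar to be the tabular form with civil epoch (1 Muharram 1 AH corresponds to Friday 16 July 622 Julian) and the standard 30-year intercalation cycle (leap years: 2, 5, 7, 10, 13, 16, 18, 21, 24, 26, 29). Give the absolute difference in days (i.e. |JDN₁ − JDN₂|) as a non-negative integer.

96

First date → JDN 2264031; second date → JDN 2264127.
The interval is |2264031 − 2264127| = 96 days.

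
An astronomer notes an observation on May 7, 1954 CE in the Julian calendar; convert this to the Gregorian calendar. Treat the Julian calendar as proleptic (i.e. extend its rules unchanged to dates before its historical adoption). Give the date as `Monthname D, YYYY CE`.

For dates in this range the Gregorian date is 13 days ahead of the Julian.
7 May 1954 Julian + 13 days → 20 May 1954 Gregorian.

May 20, 1954 CE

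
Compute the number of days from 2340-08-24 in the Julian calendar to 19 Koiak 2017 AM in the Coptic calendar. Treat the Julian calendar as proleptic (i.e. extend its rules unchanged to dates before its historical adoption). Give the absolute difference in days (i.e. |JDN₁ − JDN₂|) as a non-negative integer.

JDN of the first date = 2575979.
JDN of the second date = 2561482.
|2561482 − 2575979| = 14497.

14497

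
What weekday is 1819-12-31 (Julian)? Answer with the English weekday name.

Wednesday

In the Gregorian calendar this is 12 January 1820 (JDN 2385812).
2385812 ≡ 2 (mod 7); counting from Monday = 0 gives Wednesday.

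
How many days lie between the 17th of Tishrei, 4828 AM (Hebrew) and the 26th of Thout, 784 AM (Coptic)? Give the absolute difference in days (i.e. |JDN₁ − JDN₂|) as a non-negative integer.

5

JDN of the first date = 2111051.
JDN of the second date = 2111046.
|2111046 − 2111051| = 5.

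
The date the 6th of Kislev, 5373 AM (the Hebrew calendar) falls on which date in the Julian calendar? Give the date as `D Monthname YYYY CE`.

Both dates share Julian Day Number 2310165; in the Julian calendar that is 20 November 1612 CE.

20 November 1612 CE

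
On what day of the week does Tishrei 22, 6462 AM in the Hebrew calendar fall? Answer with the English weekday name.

Thursday

Equivalently 17 October 2701 Gregorian, JDN 2707869.
2707869 ≡ 3 (mod 7); counting from Monday = 0 gives Thursday.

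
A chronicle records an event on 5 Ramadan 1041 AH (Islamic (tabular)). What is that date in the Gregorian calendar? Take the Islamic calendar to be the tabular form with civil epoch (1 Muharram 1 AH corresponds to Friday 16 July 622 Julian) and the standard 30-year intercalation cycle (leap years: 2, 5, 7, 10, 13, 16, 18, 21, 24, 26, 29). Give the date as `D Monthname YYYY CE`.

Julian Day Number of the source date = 2317221.
Converting JDN 2317221 to the Gregorian calendar gives 26 March 1632 CE.

26 March 1632 CE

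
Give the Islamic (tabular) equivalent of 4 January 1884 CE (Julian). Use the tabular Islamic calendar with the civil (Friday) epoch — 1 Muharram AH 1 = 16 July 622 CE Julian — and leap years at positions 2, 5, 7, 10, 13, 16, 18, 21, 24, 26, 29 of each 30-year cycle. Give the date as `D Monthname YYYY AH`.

Both dates share Julian Day Number 2409192; in the tabular Islamic calendar that is 17 Rabi' al-Awwal 1301 AH.

17 Rabi' al-Awwal 1301 AH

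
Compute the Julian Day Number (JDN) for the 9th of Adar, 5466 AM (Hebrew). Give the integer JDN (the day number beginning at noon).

2344217

In the Gregorian calendar the same day is 23 February 1706.
JDN 2400001 is 17 November 1858 CE (Gregorian), MJD 0; the target day is −55784 days from there, so JDN = 2344217.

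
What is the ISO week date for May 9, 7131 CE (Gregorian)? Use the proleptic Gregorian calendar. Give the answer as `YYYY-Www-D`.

7131-W19-6

The weekday is Saturday (ISO weekday 6).
That Saturday belongs to ISO week 19 of ISO year 7131.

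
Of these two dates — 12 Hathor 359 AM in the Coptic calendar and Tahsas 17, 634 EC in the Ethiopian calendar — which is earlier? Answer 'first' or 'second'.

First date → JDN 1955860; second date → JDN 1955530.
JDN 1955530 < JDN 1955860, so the second date is earlier.

second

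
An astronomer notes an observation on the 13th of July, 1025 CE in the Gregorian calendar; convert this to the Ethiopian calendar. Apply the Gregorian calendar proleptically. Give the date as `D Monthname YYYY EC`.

Both dates share Julian Day Number 2095627; in the Ethiopian calendar that is 13 Hamle 1017 EC.

13 Hamle 1017 EC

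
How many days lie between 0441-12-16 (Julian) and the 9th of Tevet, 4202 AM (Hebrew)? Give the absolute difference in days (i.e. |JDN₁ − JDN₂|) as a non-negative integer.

JDN of the first date = 1882483.
JDN of the second date = 1882475.
|1882475 − 1882483| = 8.

8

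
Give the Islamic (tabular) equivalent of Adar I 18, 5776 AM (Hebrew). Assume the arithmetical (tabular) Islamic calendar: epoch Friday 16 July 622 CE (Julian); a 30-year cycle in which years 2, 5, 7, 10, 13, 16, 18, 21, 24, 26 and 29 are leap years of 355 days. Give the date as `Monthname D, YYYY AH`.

Jumada al-Awwal 18, 1437 AH

The source date corresponds to 27 February 2016 in the Gregorian calendar (JDN 2457446).
That day falls on 18 Jumada al-Awwal 1437 AH in the tabular Islamic calendar.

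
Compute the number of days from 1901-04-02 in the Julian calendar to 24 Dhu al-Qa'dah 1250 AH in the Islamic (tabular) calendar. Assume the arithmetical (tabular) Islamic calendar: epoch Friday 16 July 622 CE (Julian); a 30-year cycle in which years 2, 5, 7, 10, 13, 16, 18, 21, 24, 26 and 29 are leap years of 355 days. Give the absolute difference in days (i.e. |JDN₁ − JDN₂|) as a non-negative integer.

24128

First date → JDN 2415490; second date → JDN 2391362.
The interval is |2415490 − 2391362| = 24128 days.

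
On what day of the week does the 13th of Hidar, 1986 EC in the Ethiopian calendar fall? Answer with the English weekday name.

In the Gregorian calendar this is 22 November 1993 (JDN 2449314).
JDN 2449314 mod 7 = 0, and JDN 0 was a Monday, so this is a Monday.

Monday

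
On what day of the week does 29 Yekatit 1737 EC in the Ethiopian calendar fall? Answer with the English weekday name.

Saturday

This is JDN 2358473 (6 March 1745 Gregorian).
Since JDN mod 7 = 5 (0 = Monday), the day is Saturday.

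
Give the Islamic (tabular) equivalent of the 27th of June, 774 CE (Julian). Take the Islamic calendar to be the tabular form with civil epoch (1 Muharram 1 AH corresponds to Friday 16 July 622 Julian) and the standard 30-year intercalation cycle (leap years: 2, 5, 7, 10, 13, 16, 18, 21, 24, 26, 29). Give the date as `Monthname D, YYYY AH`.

Sha'ban 12, 157 AH

Both dates share Julian Day Number 2003939; in the tabular Islamic calendar that is 12 Sha'ban 157 AH.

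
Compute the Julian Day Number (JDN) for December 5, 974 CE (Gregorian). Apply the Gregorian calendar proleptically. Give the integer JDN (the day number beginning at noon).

JDN 2299161 is 15 October 1582 CE (Gregorian); the target day is −222016 days from there, so JDN = 2077145.

2077145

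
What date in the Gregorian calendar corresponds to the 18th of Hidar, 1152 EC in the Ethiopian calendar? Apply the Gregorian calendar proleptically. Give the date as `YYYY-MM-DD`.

1159-11-22

Julian Day Number of the source date = 2144701.
Converting JDN 2144701 to the Gregorian calendar gives 22 November 1159 CE.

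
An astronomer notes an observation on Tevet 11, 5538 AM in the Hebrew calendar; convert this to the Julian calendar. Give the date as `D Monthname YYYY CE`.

30 December 1777 CE

The source date corresponds to 10 January 1778 in the Gregorian calendar (JDN 2370471).
That day falls on 30 December 1777 CE in the Julian calendar.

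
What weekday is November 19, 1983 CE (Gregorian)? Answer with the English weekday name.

Saturday

Since JDN mod 7 = 5 (0 = Monday), the day is Saturday.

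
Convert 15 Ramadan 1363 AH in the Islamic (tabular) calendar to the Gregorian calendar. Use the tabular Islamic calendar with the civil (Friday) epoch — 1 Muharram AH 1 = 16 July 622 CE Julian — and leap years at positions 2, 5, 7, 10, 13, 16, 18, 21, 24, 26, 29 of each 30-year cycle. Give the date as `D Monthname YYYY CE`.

3 September 1944 CE

Julian Day Number of the source date = 2431337.
Converting JDN 2431337 to the Gregorian calendar gives 3 September 1944 CE.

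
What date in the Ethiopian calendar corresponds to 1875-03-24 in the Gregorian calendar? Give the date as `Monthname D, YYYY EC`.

Julian Day Number of the source date = 2405972.
Converting JDN 2405972 to the Ethiopian calendar gives 16 Megabit 1867 EC.

Megabit 16, 1867 EC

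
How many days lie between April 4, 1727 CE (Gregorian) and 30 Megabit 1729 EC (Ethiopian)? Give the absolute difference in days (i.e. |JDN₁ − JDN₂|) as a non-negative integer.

JDN of the first date = 2351927.
JDN of the second date = 2355582.
|2355582 − 2351927| = 3655.

3655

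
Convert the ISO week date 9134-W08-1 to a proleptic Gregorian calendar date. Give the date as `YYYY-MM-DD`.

ISO week 1 of 9134 is the week containing the first Thursday of 9134.
Week 8, day 1 (Monday) lands on 9134-02-19.

9134-02-19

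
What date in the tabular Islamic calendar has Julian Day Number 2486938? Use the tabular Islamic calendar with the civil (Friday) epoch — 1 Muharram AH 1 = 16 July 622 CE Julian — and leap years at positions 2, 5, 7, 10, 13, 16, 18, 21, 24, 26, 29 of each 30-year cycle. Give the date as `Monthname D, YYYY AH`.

Sha'ban 9, 1520 AH

JDN 2486938 is 25 November 2096 in the Gregorian calendar.
In the tabular Islamic calendar that day is Sha'ban 9, 1520 AH.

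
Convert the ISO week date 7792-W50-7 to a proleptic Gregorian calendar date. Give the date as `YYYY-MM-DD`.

ISO week 1 of 7792 is the week containing the first Thursday of 7792.
Week 50, day 7 (Sunday) lands on 7792-12-16.

7792-12-16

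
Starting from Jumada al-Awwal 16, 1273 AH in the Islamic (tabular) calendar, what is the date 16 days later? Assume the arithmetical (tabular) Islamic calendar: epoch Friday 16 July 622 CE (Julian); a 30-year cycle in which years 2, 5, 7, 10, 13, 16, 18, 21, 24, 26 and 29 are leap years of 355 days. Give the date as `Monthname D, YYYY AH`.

Jumada al-Thani 2, 1273 AH

The starting date is JDN 2399327; 2399327 + 16 = 2399343.
JDN 2399343 corresponds to Jumada al-Thani 2, 1273 AH.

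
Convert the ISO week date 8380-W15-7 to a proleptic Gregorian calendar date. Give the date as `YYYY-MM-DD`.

8380-04-13

ISO week 1 of 8380 is the week containing the first Thursday of 8380.
Week 15, day 7 (Sunday) lands on 8380-04-13.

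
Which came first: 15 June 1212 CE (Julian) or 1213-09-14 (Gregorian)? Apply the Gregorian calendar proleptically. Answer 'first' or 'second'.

first

Converting both to JDN: 2163907 vs 2164356; the smaller is the first.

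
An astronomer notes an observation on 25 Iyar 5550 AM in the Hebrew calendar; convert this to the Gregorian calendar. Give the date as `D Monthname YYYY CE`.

9 May 1790 CE

Both dates share Julian Day Number 2374973; in the Gregorian calendar that is 9 May 1790 CE.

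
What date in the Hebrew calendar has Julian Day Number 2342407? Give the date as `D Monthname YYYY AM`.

JDN 2342407 is 11 March 1701 in the Gregorian calendar.
In the Hebrew calendar that day is 1 Adar II 5461 AM.

1 Adar II 5461 AM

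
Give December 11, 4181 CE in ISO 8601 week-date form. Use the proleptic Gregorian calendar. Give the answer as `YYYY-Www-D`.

The weekday is Tuesday (ISO weekday 2).
That Tuesday belongs to ISO week 50 of ISO year 4181.

4181-W50-2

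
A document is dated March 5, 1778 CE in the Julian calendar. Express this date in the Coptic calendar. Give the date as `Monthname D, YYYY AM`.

Paremhat 9, 1494 AM

Julian Day Number of the source date = 2370536.
Converting JDN 2370536 to the Coptic calendar gives 9 Paremhat 1494 AM.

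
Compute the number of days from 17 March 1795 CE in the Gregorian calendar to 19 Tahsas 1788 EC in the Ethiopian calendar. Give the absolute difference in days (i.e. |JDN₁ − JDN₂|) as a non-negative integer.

285

First date → JDN 2376746; second date → JDN 2377031.
The interval is |2376746 − 2377031| = 285 days.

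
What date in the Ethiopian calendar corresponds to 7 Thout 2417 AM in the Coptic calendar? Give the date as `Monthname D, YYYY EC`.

Meskerem 7, 2693 EC

Both dates share Julian Day Number 2707480; in the Ethiopian calendar that is 7 Meskerem 2693 EC.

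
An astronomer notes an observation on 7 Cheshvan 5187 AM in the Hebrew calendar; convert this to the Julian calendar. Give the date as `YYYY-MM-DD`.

1426-10-08

Both dates share Julian Day Number 2242185; in the Julian calendar that is 8 October 1426 CE.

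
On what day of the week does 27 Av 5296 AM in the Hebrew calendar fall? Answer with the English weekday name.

In the proleptic Gregorian calendar this is 24 August 1536 (JDN 2282308).
JDN 2282308 mod 7 = 0, and JDN 0 was a Monday, so this is a Monday.

Monday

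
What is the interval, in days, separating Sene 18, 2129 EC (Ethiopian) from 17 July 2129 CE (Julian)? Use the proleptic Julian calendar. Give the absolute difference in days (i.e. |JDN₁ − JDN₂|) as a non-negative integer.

First date → JDN 2501760; second date → JDN 2498873.
The interval is |2501760 − 2498873| = 2887 days.

2887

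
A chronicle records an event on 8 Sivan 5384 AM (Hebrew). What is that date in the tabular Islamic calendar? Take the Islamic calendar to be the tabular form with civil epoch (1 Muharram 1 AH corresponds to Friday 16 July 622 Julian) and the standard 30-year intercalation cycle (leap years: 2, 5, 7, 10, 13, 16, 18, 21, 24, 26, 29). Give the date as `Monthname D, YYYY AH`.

Both dates share Julian Day Number 2314360; in the tabular Islamic calendar that is 8 Sha'ban 1033 AH.

Sha'ban 8, 1033 AH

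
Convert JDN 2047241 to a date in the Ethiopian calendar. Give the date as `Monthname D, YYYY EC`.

JDN 2047241 is 19 January 893 in the proleptic Gregorian calendar.
In the Ethiopian calendar that day is Tir 20, 885 EC.

Tir 20, 885 EC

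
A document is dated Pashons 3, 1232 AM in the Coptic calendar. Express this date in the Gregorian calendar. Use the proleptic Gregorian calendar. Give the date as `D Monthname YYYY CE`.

8 May 1516 CE

Both dates share Julian Day Number 2274895; in the Gregorian calendar that is 8 May 1516 CE.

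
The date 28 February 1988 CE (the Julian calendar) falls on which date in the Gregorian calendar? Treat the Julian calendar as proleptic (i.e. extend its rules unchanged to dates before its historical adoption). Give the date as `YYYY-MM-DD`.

1988-03-12

At this point the Julian calendar is 13 days behind the Gregorian.
28 February 1988 Julian + 13 days → 12 March 1988 Gregorian.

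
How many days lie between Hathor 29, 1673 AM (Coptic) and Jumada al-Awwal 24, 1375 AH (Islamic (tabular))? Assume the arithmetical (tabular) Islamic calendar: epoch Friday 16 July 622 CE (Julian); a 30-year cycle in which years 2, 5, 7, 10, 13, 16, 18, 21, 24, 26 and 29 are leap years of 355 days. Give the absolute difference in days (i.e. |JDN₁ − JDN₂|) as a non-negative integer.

335

First date → JDN 2435816; second date → JDN 2435481.
The interval is |2435816 − 2435481| = 335 days.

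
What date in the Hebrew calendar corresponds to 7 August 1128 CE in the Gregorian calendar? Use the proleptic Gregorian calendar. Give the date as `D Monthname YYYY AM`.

Julian Day Number of the source date = 2133272.
Converting JDN 2133272 to the Hebrew calendar gives 2 Elul 4888 AM.

2 Elul 4888 AM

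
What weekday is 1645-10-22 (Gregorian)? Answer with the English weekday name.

JDN 2322179 mod 7 = 6, and JDN 0 was a Monday, so this is a Sunday.

Sunday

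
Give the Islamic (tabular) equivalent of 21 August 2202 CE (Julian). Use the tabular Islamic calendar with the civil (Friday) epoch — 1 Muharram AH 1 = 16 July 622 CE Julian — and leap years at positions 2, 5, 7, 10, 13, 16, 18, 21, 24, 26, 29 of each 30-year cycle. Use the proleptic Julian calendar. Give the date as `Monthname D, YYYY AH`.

Sha'ban 16, 1629 AH

Julian Day Number of the source date = 2525571.
Converting JDN 2525571 to the tabular Islamic calendar gives 16 Sha'ban 1629 AH.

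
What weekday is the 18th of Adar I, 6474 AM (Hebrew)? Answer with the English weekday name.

In the Gregorian calendar this is 24 February 2714 (JDN 2712382).
Since JDN mod 7 = 1 (0 = Monday), the day is Tuesday.

Tuesday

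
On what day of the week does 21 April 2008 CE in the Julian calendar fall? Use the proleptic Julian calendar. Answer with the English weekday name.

In the Gregorian calendar this is 4 May 2008 (JDN 2454591).
JDN 2454591 mod 7 = 6, and JDN 0 was a Monday, so this is a Sunday.

Sunday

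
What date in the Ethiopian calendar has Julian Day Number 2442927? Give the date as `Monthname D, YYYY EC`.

Ginbot 20, 1968 EC

The Gregorian equivalent of JDN 2442927 is 28 May 1976.
In the Ethiopian calendar that day is Ginbot 20, 1968 EC.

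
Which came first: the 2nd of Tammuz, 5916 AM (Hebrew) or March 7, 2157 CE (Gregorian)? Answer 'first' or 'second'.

first

First date → JDN 2508695; second date → JDN 2508954.
JDN 2508695 < JDN 2508954, so the first date is earlier.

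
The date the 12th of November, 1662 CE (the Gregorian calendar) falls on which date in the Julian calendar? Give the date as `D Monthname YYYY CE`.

For dates in this range the Gregorian date is 10 days ahead of the Julian.
12 November 1662 Gregorian − 10 days → 2 November 1662 Julian.

2 November 1662 CE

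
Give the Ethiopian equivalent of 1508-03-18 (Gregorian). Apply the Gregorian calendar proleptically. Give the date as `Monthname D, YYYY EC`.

Both dates share Julian Day Number 2271922; in the Ethiopian calendar that is 12 Megabit 1500 EC.

Megabit 12, 1500 EC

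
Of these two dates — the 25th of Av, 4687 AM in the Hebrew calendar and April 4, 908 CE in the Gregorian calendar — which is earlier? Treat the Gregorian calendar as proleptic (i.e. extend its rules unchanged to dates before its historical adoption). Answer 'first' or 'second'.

second

Converting both to JDN: 2059853 vs 2052794; the smaller is the second.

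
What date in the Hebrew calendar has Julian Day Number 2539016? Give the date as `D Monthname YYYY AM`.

25 Sivan 5999 AM

The Gregorian equivalent of JDN 2539016 is 28 June 2239.
In the Hebrew calendar that day is 25 Sivan 5999 AM.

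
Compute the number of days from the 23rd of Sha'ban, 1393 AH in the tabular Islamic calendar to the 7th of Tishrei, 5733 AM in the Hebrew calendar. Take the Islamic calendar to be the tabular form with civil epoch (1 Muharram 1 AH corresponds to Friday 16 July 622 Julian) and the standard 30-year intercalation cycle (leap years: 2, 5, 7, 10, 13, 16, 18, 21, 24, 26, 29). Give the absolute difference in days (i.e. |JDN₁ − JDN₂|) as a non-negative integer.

371

First date → JDN 2441947; second date → JDN 2441576.
The interval is |2441947 − 2441576| = 371 days.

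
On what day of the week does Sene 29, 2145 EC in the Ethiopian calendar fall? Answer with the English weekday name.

Saturday

In the Gregorian calendar this is 7 July 2153 (JDN 2507615).
JDN 2507615 mod 7 = 5, and JDN 0 was a Monday, so this is a Saturday.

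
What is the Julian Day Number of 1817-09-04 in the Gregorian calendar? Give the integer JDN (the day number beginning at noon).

2384952

JDN 2451545 is 1 January 2000 CE (Gregorian); the target day is −66593 days from there, so JDN = 2384952.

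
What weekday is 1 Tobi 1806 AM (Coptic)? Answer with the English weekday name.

In the Gregorian calendar this is 9 January 2090 (JDN 2484426).
Since JDN mod 7 = 0 (0 = Monday), the day is Monday.

Monday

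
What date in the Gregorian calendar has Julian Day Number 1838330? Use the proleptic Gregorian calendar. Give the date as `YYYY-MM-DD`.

JDN 2451545 is 1 Jan 2000; 1838330 is −613215 days from there.

0321-01-28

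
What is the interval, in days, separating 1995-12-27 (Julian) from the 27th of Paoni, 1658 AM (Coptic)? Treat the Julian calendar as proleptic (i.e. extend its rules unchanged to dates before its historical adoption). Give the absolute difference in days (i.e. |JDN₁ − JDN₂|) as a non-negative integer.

19547

JDN of the first date = 2450092.
JDN of the second date = 2430545.
|2430545 − 2450092| = 19547.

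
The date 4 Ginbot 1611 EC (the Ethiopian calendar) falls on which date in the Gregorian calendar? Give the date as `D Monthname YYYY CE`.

9 May 1619 CE

Both dates share Julian Day Number 2312516; in the Gregorian calendar that is 9 May 1619 CE.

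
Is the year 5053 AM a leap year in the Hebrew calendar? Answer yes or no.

no

Hebrew year 5053 is year 18 of its 19-year Metonic cycle; leap years are at positions 3, 6, 8, 11, 14, 17, 19, so it is a common year (12 months).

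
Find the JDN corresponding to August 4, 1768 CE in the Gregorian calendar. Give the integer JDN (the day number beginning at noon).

2367025

JDN 2299161 is 15 October 1582 CE (Gregorian); the target day is +67864 days from there, so JDN = 2367025.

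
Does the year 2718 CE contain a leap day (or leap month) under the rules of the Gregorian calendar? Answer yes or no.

2718 is not divisible by 4, so it is a common year.

no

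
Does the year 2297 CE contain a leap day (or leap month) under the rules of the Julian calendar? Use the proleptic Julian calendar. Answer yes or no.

2297 mod 4 = 1, so it is a common year in the Julian calendar.

no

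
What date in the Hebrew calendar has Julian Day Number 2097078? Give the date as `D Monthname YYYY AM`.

13 Tammuz 4789 AM

JDN 2097078 is 3 July 1029 in the proleptic Gregorian calendar.
In the Hebrew calendar that day is 13 Tammuz 4789 AM.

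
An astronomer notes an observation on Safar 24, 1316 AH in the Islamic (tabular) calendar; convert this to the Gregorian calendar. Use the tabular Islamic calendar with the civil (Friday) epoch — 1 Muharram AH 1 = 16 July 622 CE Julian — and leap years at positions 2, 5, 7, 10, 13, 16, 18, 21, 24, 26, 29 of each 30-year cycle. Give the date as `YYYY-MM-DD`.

Both dates share Julian Day Number 2414485; in the Gregorian calendar that is 14 July 1898 CE.

1898-07-14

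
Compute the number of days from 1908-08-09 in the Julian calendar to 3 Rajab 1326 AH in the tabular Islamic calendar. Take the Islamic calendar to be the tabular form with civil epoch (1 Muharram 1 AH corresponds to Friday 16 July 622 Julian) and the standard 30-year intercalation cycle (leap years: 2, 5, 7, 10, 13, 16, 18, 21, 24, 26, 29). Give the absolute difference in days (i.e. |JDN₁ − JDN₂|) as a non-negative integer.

JDN of the first date = 2418176.
JDN of the second date = 2418155.
|2418155 − 2418176| = 21.

21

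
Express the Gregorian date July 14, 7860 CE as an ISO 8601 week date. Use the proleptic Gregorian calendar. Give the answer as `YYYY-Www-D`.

7860-W28-6

The weekday is Saturday (ISO weekday 6).
That Saturday belongs to ISO week 28 of ISO year 7860.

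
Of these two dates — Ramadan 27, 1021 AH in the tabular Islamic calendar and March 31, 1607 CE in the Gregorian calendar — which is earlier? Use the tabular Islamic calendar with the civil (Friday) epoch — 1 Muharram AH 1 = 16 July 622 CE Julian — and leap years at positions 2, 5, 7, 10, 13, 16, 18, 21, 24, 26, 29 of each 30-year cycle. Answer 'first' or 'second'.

second

Converting both to JDN: 2310156 vs 2308094; the smaller is the second.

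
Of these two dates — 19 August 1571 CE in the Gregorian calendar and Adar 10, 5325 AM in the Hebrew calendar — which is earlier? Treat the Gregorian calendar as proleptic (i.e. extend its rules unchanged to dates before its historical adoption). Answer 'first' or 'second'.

second

The two dates have Julian Day Numbers 2295086 and 2292716 respectively.
Since 2292716 < 2295086, the second date comes first.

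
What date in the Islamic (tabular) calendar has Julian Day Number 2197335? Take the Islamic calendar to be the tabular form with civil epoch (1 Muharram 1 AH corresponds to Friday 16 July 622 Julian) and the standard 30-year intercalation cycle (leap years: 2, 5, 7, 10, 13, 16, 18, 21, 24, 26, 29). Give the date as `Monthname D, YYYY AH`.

Jumada al-Awwal 13, 703 AH

JDN 2197335 is 31 December 1303 in the proleptic Gregorian calendar.
In the tabular Islamic calendar that day is Jumada al-Awwal 13, 703 AH.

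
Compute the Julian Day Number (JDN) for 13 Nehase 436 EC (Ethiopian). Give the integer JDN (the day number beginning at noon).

In the proleptic Gregorian calendar the same day is 7 August 444.
JDN 2451545 is 1 January 2000 CE (Gregorian); the target day is −568098 days from there, so JDN = 1883447.

1883447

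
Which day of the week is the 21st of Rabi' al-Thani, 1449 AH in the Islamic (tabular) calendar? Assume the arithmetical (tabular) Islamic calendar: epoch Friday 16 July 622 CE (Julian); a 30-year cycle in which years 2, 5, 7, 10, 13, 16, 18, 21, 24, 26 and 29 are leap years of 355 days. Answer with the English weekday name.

Thursday

In the Gregorian calendar this is 23 September 2027 (JDN 2461672).
2461672 ≡ 3 (mod 7); counting from Monday = 0 gives Thursday.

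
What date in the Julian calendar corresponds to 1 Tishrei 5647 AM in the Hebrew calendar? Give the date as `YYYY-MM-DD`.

1886-09-18

Julian Day Number of the source date = 2410180.
Converting JDN 2410180 to the Julian calendar gives 18 September 1886 CE.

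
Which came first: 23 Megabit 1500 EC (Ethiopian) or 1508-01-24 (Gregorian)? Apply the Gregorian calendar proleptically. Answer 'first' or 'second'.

second

Converting both to JDN: 2271933 vs 2271868; the smaller is the second.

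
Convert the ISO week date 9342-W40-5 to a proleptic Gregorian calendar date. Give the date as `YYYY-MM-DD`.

9342-10-05

ISO week 1 of 9342 is the week containing the first Thursday of 9342.
Week 40, day 5 (Friday) lands on 9342-10-05.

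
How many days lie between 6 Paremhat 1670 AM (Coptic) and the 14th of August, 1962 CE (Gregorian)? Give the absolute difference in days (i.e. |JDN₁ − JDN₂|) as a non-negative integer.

JDN of the first date = 2434817.
JDN of the second date = 2437891.
|2437891 − 2434817| = 3074.

3074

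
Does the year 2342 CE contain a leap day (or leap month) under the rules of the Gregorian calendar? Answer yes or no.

2342 is not divisible by 4, so it is a common year.

no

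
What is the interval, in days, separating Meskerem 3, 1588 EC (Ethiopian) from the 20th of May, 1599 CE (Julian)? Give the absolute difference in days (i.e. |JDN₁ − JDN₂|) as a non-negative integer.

1357

JDN of the first date = 2303875.
JDN of the second date = 2305232.
|2305232 − 2303875| = 1357.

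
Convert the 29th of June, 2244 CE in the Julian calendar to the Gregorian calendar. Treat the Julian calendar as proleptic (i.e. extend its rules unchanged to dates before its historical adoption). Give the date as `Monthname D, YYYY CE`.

The Julian–Gregorian offset here is 15 days (Julian trailing).
29 June 2244 Julian + 15 days → 14 July 2244 Gregorian.

July 14, 2244 CE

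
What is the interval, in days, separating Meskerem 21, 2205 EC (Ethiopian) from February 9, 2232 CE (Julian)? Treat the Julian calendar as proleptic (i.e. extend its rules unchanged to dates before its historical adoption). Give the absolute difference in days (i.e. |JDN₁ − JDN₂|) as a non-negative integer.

7083

JDN of the first date = 2529252.
JDN of the second date = 2536335.
|2536335 − 2529252| = 7083.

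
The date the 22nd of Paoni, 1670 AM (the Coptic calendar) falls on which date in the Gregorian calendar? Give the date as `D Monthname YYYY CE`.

29 June 1954 CE

Julian Day Number of the source date = 2434923.
Converting JDN 2434923 to the Gregorian calendar gives 29 June 1954 CE.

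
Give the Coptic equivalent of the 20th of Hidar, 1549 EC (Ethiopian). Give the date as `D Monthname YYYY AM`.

The source date corresponds to 26 November 1556 in the proleptic Gregorian calendar (JDN 2289707).
That day falls on 20 Hathor 1273 AM in the Coptic calendar.

20 Hathor 1273 AM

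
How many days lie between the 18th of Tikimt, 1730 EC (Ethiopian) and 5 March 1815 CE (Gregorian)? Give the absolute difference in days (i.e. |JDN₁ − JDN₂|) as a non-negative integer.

First date → JDN 2355785; second date → JDN 2384038.
The interval is |2355785 − 2384038| = 28253 days.

28253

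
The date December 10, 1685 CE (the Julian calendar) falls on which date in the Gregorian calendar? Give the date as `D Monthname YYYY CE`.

At this point the Julian calendar is 10 days behind the Gregorian.
10 December 1685 Julian + 10 days → 20 December 1685 Gregorian.

20 December 1685 CE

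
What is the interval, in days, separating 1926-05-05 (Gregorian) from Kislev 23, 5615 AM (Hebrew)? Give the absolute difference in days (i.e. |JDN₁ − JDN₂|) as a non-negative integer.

JDN of the first date = 2424641.
JDN of the second date = 2398567.
|2398567 − 2424641| = 26074.

26074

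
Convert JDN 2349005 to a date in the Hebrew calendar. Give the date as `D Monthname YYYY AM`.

15 Nisan 5479 AM

JDN 2349005 is 4 April 1719 in the Gregorian calendar.
In the Hebrew calendar that day is 15 Nisan 5479 AM.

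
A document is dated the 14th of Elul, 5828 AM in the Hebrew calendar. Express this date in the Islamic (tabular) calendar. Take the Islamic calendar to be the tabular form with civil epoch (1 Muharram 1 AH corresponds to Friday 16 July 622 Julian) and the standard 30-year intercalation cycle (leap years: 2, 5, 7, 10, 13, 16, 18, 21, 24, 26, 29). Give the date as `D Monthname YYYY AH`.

Both dates share Julian Day Number 2476636; in the tabular Islamic calendar that is 14 Rajab 1491 AH.

14 Rajab 1491 AH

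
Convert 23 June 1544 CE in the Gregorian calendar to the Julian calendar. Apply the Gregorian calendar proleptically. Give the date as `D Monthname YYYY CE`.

13 June 1544 CE

The Julian–Gregorian offset here is 10 days (Julian trailing).
23 June 1544 Gregorian − 10 days → 13 June 1544 Julian.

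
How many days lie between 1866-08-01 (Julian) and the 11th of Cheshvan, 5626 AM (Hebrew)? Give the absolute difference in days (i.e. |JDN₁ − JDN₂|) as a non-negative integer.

286

JDN of the first date = 2402827.
JDN of the second date = 2402541.
|2402541 − 2402827| = 286.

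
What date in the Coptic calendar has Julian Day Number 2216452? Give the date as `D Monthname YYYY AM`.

30 Parmouti 1072 AM

The proleptic Gregorian equivalent of JDN 2216452 is 3 May 1356.
In the Coptic calendar that day is 30 Parmouti 1072 AM.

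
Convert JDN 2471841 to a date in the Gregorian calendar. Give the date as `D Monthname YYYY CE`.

27 July 2055 CE

Counting from JDN 2299161 = 15 Oct 1582 gives an offset of 172680 days.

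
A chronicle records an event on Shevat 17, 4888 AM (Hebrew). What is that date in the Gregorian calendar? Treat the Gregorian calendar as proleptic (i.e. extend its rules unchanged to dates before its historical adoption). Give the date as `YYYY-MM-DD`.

1128-01-28

Julian Day Number of the source date = 2133080.
Converting JDN 2133080 to the Gregorian calendar gives 28 January 1128 CE.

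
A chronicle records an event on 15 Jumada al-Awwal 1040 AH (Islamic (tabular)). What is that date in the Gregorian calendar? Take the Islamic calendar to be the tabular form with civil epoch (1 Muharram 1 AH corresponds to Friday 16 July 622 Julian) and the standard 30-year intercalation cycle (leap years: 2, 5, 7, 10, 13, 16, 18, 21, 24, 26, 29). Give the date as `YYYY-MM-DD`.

Both dates share Julian Day Number 2316759; in the Gregorian calendar that is 20 December 1630 CE.

1630-12-20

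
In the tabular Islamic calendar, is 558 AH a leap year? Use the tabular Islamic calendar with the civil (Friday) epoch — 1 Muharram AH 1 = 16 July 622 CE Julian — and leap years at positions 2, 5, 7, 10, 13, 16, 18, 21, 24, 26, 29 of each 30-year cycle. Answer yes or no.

yes

Year 558 AH is year 18 of its 30-year cycle; leap positions are 2, 5, 7, 10, 13, 16, 18, 21, 24, 26, 29, so it is a leap year (355 days).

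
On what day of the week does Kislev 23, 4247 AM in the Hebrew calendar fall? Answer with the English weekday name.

Saturday

This is JDN 1898909 (7 December 486 Gregorian).
1898909 ≡ 5 (mod 7); counting from Monday = 0 gives Saturday.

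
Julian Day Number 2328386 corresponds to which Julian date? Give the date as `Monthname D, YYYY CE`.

October 10, 1662 CE

JDN 2328386 is 20 October 1662 in the Gregorian calendar.
In the Julian calendar that day is October 10, 1662 CE.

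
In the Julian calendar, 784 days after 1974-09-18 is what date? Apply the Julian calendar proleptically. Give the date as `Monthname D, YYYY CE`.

JDN of 1974-09-18 = 2442322.
2442322 + 784 = 2443106.
JDN 2443106 in the Julian calendar is November 10, 1976 CE.

November 10, 1976 CE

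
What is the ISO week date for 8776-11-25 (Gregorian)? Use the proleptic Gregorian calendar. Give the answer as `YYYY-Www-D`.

8776-W48-4

The weekday is Thursday (ISO weekday 4).
That Thursday belongs to ISO week 48 of ISO year 8776.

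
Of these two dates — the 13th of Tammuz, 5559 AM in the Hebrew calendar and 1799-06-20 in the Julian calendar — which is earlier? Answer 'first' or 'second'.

The two dates have Julian Day Numbers 2378328 and 2378313 respectively.
Since 2378313 < 2378328, the second date comes first.

second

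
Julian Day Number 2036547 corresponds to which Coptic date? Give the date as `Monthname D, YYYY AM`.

JDN 2036547 is 10 October 863 in the proleptic Gregorian calendar.
In the Coptic calendar that day is Paopi 8, 580 AM.

Paopi 8, 580 AM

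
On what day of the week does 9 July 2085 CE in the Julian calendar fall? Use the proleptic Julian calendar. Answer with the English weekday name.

This is JDN 2482794 (22 July 2085 Gregorian).
2482794 ≡ 6 (mod 7); counting from Monday = 0 gives Sunday.

Sunday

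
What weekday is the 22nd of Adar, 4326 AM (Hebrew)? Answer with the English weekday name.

Saturday

This is JDN 1927847 (1 March 566 Gregorian).
1927847 ≡ 5 (mod 7); counting from Monday = 0 gives Saturday.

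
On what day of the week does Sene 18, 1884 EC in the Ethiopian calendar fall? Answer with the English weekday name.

In the Gregorian calendar this is 24 June 1892 (JDN 2412274).
JDN 2412274 mod 7 = 4, and JDN 0 was a Monday, so this is a Friday.

Friday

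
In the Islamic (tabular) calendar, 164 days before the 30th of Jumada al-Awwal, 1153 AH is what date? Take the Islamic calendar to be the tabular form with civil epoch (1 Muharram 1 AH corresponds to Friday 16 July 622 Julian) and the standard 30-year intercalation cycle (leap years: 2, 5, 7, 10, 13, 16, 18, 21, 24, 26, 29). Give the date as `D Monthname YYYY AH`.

13 Dhu al-Hijjah 1152 AH

Counting 164 days back from JDN 2356817 reaches JDN 2356653, which is 13 Dhu al-Hijjah 1152 AH.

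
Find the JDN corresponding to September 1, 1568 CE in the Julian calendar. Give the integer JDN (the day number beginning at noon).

2294014

Equivalently 11 September 1568 (proleptic Gregorian).
JDN 2451545 is 1 January 2000 CE (Gregorian); the target day is −157531 days from there, so JDN = 2294014.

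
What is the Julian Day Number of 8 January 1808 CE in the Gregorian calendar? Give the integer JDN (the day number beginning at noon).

2381425

JDN 2400001 is 17 November 1858 CE (Gregorian), MJD 0; the target day is −18576 days from there, so JDN = 2381425.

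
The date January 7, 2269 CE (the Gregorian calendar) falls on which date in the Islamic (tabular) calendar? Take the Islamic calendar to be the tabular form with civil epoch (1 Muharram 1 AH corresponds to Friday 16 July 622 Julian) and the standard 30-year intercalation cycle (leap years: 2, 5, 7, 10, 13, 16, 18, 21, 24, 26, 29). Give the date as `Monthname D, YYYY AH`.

Both dates share Julian Day Number 2549802; in the tabular Islamic calendar that is 3 Muharram 1698 AH.

Muharram 3, 1698 AH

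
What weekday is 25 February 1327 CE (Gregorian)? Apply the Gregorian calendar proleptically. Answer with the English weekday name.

Since JDN mod 7 = 1 (0 = Monday), the day is Tuesday.

Tuesday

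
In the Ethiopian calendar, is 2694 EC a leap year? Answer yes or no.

2694 mod 4 = 2; in the Ethiopian calendar a year is leap when year mod 4 = 3, so it is a common year.

no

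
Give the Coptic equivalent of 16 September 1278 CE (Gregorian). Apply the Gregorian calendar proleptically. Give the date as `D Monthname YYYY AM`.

Both dates share Julian Day Number 2188099; in the Coptic calendar that is 12 Thout 995 AM.

12 Thout 995 AM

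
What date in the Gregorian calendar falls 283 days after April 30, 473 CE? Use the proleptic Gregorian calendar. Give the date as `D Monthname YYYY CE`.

7 February 474 CE

JDN of April 30, 473 CE = 1893940.
1893940 + 283 = 1894223.
JDN 1894223 in the Gregorian calendar is 7 February 474 CE.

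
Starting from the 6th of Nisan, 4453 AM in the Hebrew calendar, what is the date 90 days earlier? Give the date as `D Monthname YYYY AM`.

Counting 90 days back from JDN 1974253 reaches JDN 1974163, which is 4 Tevet 4453 AM.

4 Tevet 4453 AM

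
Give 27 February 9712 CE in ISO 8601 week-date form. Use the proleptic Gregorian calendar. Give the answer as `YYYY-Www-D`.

9712-W08-6

The weekday is Saturday (ISO weekday 6).
That Saturday belongs to ISO week 8 of ISO year 9712.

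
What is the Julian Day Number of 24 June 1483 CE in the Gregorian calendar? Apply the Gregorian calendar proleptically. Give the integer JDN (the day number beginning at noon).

JDN 2451545 is 1 January 2000 CE (Gregorian); the target day is −188656 days from there, so JDN = 2262889.

2262889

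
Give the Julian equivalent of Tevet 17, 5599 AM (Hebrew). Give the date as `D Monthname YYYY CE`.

The source date corresponds to 3 January 1839 in the Gregorian calendar (JDN 2392743).
That day falls on 22 December 1838 CE in the Julian calendar.

22 December 1838 CE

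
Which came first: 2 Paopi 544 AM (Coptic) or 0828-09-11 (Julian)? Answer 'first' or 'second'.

first

The two dates have Julian Day Numbers 2023392 and 2023739 respectively.
Since 2023392 < 2023739, the first date comes first.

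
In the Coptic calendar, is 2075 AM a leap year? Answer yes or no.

yes

2075 mod 4 = 3; in the Coptic calendar a year is leap when year mod 4 = 3, so it is a leap year.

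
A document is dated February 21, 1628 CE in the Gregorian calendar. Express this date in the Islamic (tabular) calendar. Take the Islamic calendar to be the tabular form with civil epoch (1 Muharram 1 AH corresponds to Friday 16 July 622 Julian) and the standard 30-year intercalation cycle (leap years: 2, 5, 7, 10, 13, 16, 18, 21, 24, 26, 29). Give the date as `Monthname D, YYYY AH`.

Jumada al-Thani 15, 1037 AH

Both dates share Julian Day Number 2315726; in the tabular Islamic calendar that is 15 Jumada al-Thani 1037 AH.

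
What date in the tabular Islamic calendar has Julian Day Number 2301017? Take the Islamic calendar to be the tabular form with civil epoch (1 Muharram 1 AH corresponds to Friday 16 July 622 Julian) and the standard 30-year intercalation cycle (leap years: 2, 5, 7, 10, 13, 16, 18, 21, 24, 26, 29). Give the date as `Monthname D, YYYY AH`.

The Gregorian equivalent of JDN 2301017 is 14 November 1587.
In the tabular Islamic calendar that day is Dhu al-Hijjah 13, 995 AH.

Dhu al-Hijjah 13, 995 AH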